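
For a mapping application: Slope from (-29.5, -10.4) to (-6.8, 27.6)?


slope = (y2-y1)/(x2-x1) = (27.6-(-10.4))/((-6.8)-(-29.5)) = 38/22.7 = 1.674

1.674


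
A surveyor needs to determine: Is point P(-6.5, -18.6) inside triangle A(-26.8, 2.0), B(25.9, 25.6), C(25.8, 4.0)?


Cross products: AB x AP = -1564.7, BC x BP = -695.42, CA x CP = 1124.16
All same sign? no

No, outside


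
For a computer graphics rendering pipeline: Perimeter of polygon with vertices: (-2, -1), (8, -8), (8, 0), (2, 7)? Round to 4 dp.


Sides: (-2, -1)->(8, -8): sqrt(149) = 12.206556, (8, -8)->(8, 0): sqrt(64) = 8, (8, 0)->(2, 7): sqrt(85) = 9.219544, (2, 7)->(-2, -1): sqrt(80) = 8.944272
Sum = 38.370372
Perimeter = 38.3704

38.3704


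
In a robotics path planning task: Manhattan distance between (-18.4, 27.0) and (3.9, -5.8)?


|(-18.4)-3.9| + |27-(-5.8)| = 22.3 + 32.8 = 55.1

55.1


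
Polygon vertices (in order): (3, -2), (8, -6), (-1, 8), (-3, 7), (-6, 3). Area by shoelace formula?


Shoelace sum: (3*(-6) - 8*(-2)) + (8*8 - (-1)*(-6)) + ((-1)*7 - (-3)*8) + ((-3)*3 - (-6)*7) + ((-6)*(-2) - 3*3)
= 109
Area = |109|/2 = 54.5

54.5


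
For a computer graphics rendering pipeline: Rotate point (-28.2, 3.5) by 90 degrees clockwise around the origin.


90° CW: (x,y) -> (y, -x)
(-28.2,3.5) -> (3.5, 28.2)

(3.5, 28.2)


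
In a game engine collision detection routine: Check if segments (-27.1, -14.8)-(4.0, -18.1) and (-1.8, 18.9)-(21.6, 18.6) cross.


Cross products: d1=-796.17, d2=-864.06, d3=1131.56, d4=1199.45
d1*d2 < 0 and d3*d4 < 0? no

No, they don't intersect


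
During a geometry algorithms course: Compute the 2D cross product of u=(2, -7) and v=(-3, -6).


u x v = u_x*v_y - u_y*v_x = 2*(-6) - (-7)*(-3)
= (-12) - 21 = -33

-33


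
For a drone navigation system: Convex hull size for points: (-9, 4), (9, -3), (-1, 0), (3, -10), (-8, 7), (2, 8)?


Convex hull vertices (CCW): (-9, 4), (3, -10), (9, -3), (2, 8), (-8, 7)
Count = 5

5


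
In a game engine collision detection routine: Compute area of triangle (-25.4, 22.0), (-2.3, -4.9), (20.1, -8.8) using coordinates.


Area = |x_A(y_B-y_C) + x_B(y_C-y_A) + x_C(y_A-y_B)|/2
= |(-99.06) + 70.84 + 540.69|/2
= 512.47/2 = 256.235

256.235


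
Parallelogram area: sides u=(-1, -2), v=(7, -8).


|u x v| = |(-1)*(-8) - (-2)*7|
= |8 - (-14)| = 22

22


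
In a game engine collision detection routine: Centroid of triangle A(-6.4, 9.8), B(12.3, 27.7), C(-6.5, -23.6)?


Centroid = ((x_A+x_B+x_C)/3, (y_A+y_B+y_C)/3)
= (((-6.4)+12.3+(-6.5))/3, (9.8+27.7+(-23.6))/3)
= (-0.2, 4.6333)

(-0.2, 4.6333)


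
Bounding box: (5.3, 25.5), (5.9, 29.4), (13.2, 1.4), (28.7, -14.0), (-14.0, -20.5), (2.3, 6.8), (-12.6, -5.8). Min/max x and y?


x range: [-14, 28.7]
y range: [-20.5, 29.4]
Bounding box: (-14,-20.5) to (28.7,29.4)

(-14,-20.5) to (28.7,29.4)


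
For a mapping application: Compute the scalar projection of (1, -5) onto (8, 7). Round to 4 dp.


u.v = -27, |v| = sqrt(113) = 10.6301
Scalar projection = u.v / |v| = -27 / sqrt(113) = -2.5399

-2.5399


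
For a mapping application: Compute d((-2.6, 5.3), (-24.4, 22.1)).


dx=-21.8, dy=16.8
d^2 = (-21.8)^2 + 16.8^2 = 757.48
d = sqrt(757.48) = 27.5224

27.5224


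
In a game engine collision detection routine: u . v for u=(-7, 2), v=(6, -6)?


u . v = u_x*v_x + u_y*v_y = (-7)*6 + 2*(-6)
= (-42) + (-12) = -54

-54


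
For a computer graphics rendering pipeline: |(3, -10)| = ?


|u| = sqrt(3^2 + (-10)^2) = sqrt(109) = 10.4403

10.4403


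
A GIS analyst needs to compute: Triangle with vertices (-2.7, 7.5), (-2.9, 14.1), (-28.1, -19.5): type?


Side lengths squared: AB^2=43.6, BC^2=1764, CA^2=1374.16
Sorted: [43.6, 1374.16, 1764]
By sides: Scalene, By angles: Obtuse

Scalene, Obtuse


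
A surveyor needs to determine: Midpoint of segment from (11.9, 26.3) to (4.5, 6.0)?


M = ((11.9+4.5)/2, (26.3+6)/2)
= (8.2, 16.15)

(8.2, 16.15)


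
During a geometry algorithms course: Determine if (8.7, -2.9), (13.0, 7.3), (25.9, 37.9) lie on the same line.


Cross product: (13-8.7)*(37.9-(-2.9)) - (7.3-(-2.9))*(25.9-8.7)
= 0

Yes, collinear


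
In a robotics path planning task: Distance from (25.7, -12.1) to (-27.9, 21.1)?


dx=-53.6, dy=33.2
d^2 = (-53.6)^2 + 33.2^2 = 3975.2
d = sqrt(3975.2) = 63.0492

63.0492


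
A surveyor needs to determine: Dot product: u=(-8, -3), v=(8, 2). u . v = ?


u . v = u_x*v_x + u_y*v_y = (-8)*8 + (-3)*2
= (-64) + (-6) = -70

-70


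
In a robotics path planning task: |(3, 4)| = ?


|u| = sqrt(3^2 + 4^2) = sqrt(25) = 5

5


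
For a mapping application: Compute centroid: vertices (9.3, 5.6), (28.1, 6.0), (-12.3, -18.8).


Centroid = ((x_A+x_B+x_C)/3, (y_A+y_B+y_C)/3)
= ((9.3+28.1+(-12.3))/3, (5.6+6+(-18.8))/3)
= (8.3667, -2.4)

(8.3667, -2.4)


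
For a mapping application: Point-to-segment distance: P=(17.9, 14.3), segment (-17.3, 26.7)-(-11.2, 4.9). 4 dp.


Project P onto AB: t = 0.9465 (clamped to [0,1])
Closest point on segment: (-11.5263, 6.066)
Distance: 30.5566

30.5566


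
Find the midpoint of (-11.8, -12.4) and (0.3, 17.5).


M = (((-11.8)+0.3)/2, ((-12.4)+17.5)/2)
= (-5.75, 2.55)

(-5.75, 2.55)


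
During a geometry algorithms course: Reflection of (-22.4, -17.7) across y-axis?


Reflection over y-axis: (x,y) -> (-x,y)
(-22.4, -17.7) -> (22.4, -17.7)

(22.4, -17.7)


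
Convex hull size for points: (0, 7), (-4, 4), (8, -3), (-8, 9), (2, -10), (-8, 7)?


Convex hull vertices (CCW): (-8, 7), (2, -10), (8, -3), (0, 7), (-8, 9)
Count = 5

5


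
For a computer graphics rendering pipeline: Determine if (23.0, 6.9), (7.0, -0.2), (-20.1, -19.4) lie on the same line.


Cross product: (7-23)*((-19.4)-6.9) - ((-0.2)-6.9)*((-20.1)-23)
= 114.79

No, not collinear


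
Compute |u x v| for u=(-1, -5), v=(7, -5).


|u x v| = |(-1)*(-5) - (-5)*7|
= |5 - (-35)| = 40

40


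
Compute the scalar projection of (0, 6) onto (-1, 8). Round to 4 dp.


u.v = 48, |v| = sqrt(65) = 8.0623
Scalar projection = u.v / |v| = 48 / sqrt(65) = 5.9537

5.9537


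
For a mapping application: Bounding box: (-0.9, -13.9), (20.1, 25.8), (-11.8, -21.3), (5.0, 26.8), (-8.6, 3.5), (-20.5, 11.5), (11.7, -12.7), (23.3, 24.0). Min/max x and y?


x range: [-20.5, 23.3]
y range: [-21.3, 26.8]
Bounding box: (-20.5,-21.3) to (23.3,26.8)

(-20.5,-21.3) to (23.3,26.8)


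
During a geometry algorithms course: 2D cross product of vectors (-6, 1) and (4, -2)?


u x v = u_x*v_y - u_y*v_x = (-6)*(-2) - 1*4
= 12 - 4 = 8

8


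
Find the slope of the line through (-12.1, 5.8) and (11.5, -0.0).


slope = (y2-y1)/(x2-x1) = (0-5.8)/(11.5-(-12.1)) = (-5.8)/23.6 = -0.2458

-0.2458


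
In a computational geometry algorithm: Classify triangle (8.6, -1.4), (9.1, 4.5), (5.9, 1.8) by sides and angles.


Side lengths squared: AB^2=35.06, BC^2=17.53, CA^2=17.53
Sorted: [17.53, 17.53, 35.06]
By sides: Isosceles, By angles: Right

Isosceles, Right


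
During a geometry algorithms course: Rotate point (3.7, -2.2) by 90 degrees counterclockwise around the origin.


90° CCW: (x,y) -> (-y, x)
(3.7,-2.2) -> (2.2, 3.7)

(2.2, 3.7)


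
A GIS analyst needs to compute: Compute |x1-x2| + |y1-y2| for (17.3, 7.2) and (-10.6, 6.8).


|17.3-(-10.6)| + |7.2-6.8| = 27.9 + 0.4 = 28.3

28.3


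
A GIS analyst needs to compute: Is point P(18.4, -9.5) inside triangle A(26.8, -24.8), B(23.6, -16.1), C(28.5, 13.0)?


Cross products: AB x AP = 24.12, BC x BP = 183.66, CA x CP = -343.53
All same sign? no

No, outside


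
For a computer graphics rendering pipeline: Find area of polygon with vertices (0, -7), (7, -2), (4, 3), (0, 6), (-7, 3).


Shoelace sum: (0*(-2) - 7*(-7)) + (7*3 - 4*(-2)) + (4*6 - 0*3) + (0*3 - (-7)*6) + ((-7)*(-7) - 0*3)
= 193
Area = |193|/2 = 96.5

96.5


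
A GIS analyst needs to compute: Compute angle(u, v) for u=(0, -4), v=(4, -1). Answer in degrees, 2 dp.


u.v = 4, |u| = sqrt(16) = 4, |v| = sqrt(17) = 4.1231
cos(theta) = u.v/(|u||v|) = 4/sqrt(272) = 0.242536
theta = acos(0.242536) = 75.96 degrees

75.96 degrees


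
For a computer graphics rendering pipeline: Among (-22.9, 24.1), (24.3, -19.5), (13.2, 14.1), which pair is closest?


d(P0,P1) = 64.2557, d(P0,P2) = 37.4594, d(P1,P2) = 35.386
Closest: P1 and P2

Closest pair: (24.3, -19.5) and (13.2, 14.1), distance = 35.386


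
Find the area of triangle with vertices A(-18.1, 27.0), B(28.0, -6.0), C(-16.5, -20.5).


Area = |x_A(y_B-y_C) + x_B(y_C-y_A) + x_C(y_A-y_B)|/2
= |(-262.45) + (-1330) + (-544.5)|/2
= 2136.95/2 = 1068.475

1068.475


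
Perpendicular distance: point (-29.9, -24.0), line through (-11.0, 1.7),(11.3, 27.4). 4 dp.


|cross product| = 87.38
|line direction| = sqrt(1157.78) = 34.0262
Distance = 87.38/sqrt(1157.78) = 2.568

2.568


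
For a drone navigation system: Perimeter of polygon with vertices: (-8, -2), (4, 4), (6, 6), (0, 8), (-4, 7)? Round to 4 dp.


Sides: (-8, -2)->(4, 4): sqrt(180) = 13.416408, (4, 4)->(6, 6): sqrt(8) = 2.828427, (6, 6)->(0, 8): sqrt(40) = 6.324555, (0, 8)->(-4, 7): sqrt(17) = 4.123106, (-4, 7)->(-8, -2): sqrt(97) = 9.848858
Sum = 36.541354
Perimeter = 36.5414

36.5414


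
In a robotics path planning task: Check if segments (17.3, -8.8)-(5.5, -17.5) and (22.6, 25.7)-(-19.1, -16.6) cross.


Cross products: d1=1214.46, d2=1078.11, d3=-360.99, d4=-224.64
d1*d2 < 0 and d3*d4 < 0? no

No, they don't intersect


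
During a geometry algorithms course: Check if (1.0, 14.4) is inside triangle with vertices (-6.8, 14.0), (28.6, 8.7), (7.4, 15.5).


Cross products: AB x AP = 55.5, BC x BP = 66.84, CA x CP = 6.02
All same sign? yes

Yes, inside


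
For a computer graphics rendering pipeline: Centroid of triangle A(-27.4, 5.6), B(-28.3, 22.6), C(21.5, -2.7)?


Centroid = ((x_A+x_B+x_C)/3, (y_A+y_B+y_C)/3)
= (((-27.4)+(-28.3)+21.5)/3, (5.6+22.6+(-2.7))/3)
= (-11.4, 8.5)

(-11.4, 8.5)


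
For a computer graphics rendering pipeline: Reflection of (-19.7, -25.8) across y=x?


Reflection over y=x: (x,y) -> (y,x)
(-19.7, -25.8) -> (-25.8, -19.7)

(-25.8, -19.7)


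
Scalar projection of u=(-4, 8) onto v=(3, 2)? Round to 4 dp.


u.v = 4, |v| = sqrt(13) = 3.6056
Scalar projection = u.v / |v| = 4 / sqrt(13) = 1.1094

1.1094


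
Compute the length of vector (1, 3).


|u| = sqrt(1^2 + 3^2) = sqrt(10) = 3.1623

3.1623


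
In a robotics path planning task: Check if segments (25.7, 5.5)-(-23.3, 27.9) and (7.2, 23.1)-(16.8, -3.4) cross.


Cross products: d1=321.29, d2=-762.17, d3=-448, d4=635.46
d1*d2 < 0 and d3*d4 < 0? yes

Yes, they intersect


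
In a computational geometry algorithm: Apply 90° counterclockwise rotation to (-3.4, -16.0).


90° CCW: (x,y) -> (-y, x)
(-3.4,-16) -> (16, -3.4)

(16, -3.4)


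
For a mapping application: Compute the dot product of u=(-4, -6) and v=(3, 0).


u . v = u_x*v_x + u_y*v_y = (-4)*3 + (-6)*0
= (-12) + 0 = -12

-12


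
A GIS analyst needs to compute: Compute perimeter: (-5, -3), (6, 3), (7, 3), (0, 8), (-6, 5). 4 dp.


Sides: (-5, -3)->(6, 3): sqrt(157) = 12.529964, (6, 3)->(7, 3): sqrt(1) = 1, (7, 3)->(0, 8): sqrt(74) = 8.602325, (0, 8)->(-6, 5): sqrt(45) = 6.708204, (-6, 5)->(-5, -3): sqrt(65) = 8.062258
Sum = 36.902751
Perimeter = 36.9028

36.9028


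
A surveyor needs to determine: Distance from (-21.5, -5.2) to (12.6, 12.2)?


dx=34.1, dy=17.4
d^2 = 34.1^2 + 17.4^2 = 1465.57
d = sqrt(1465.57) = 38.2828

38.2828


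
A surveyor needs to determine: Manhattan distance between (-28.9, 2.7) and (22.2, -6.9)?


|(-28.9)-22.2| + |2.7-(-6.9)| = 51.1 + 9.6 = 60.7

60.7


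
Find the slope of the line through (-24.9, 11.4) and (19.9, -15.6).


slope = (y2-y1)/(x2-x1) = ((-15.6)-11.4)/(19.9-(-24.9)) = (-27)/44.8 = -0.6027

-0.6027


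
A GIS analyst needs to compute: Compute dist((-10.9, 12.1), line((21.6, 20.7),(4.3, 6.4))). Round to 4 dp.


|cross product| = 315.97
|line direction| = sqrt(503.78) = 22.445
Distance = 315.97/sqrt(503.78) = 14.0775

14.0775


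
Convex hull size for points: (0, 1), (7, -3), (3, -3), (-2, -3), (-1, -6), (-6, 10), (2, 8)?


Convex hull vertices (CCW): (-6, 10), (-2, -3), (-1, -6), (7, -3), (2, 8)
Count = 5

5


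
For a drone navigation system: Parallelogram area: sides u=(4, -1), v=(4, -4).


|u x v| = |4*(-4) - (-1)*4|
= |(-16) - (-4)| = 12

12


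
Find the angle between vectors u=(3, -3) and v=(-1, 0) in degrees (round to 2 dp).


u.v = -3, |u| = sqrt(18) = 4.2426, |v| = sqrt(1) = 1
cos(theta) = u.v/(|u||v|) = -3/sqrt(18) = -0.707107
theta = acos(-0.707107) = 135 degrees

135 degrees


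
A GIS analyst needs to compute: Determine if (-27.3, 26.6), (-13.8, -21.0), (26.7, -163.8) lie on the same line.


Cross product: ((-13.8)-(-27.3))*((-163.8)-26.6) - ((-21)-26.6)*(26.7-(-27.3))
= 0

Yes, collinear


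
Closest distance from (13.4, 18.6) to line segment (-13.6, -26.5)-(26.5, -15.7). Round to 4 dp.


Project P onto AB: t = 0.9102 (clamped to [0,1])
Closest point on segment: (22.8991, -16.6698)
Distance: 36.5266

36.5266


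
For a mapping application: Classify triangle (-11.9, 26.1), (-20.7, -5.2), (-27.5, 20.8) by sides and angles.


Side lengths squared: AB^2=1057.13, BC^2=722.24, CA^2=271.45
Sorted: [271.45, 722.24, 1057.13]
By sides: Scalene, By angles: Obtuse

Scalene, Obtuse


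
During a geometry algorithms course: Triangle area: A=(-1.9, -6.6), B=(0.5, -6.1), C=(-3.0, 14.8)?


Area = |x_A(y_B-y_C) + x_B(y_C-y_A) + x_C(y_A-y_B)|/2
= |39.71 + 10.7 + 1.5|/2
= 51.91/2 = 25.955

25.955


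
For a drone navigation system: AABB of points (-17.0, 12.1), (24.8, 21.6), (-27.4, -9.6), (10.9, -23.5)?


x range: [-27.4, 24.8]
y range: [-23.5, 21.6]
Bounding box: (-27.4,-23.5) to (24.8,21.6)

(-27.4,-23.5) to (24.8,21.6)


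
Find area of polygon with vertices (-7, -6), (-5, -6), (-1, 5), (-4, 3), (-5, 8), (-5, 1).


Shoelace sum: ((-7)*(-6) - (-5)*(-6)) + ((-5)*5 - (-1)*(-6)) + ((-1)*3 - (-4)*5) + ((-4)*8 - (-5)*3) + ((-5)*1 - (-5)*8) + ((-5)*(-6) - (-7)*1)
= 53
Area = |53|/2 = 26.5

26.5


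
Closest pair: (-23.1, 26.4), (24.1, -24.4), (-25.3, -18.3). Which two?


d(P0,P1) = 69.3432, d(P0,P2) = 44.7541, d(P1,P2) = 49.7752
Closest: P0 and P2

Closest pair: (-23.1, 26.4) and (-25.3, -18.3), distance = 44.7541


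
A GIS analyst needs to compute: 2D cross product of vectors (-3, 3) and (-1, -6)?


u x v = u_x*v_y - u_y*v_x = (-3)*(-6) - 3*(-1)
= 18 - (-3) = 21

21


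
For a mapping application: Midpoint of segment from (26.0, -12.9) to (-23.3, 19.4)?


M = ((26+(-23.3))/2, ((-12.9)+19.4)/2)
= (1.35, 3.25)

(1.35, 3.25)


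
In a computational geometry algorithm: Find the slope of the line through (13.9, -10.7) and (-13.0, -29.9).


slope = (y2-y1)/(x2-x1) = ((-29.9)-(-10.7))/((-13)-13.9) = (-19.2)/(-26.9) = 0.7138

0.7138


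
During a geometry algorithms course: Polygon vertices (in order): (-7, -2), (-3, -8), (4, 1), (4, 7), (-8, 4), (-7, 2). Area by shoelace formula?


Shoelace sum: ((-7)*(-8) - (-3)*(-2)) + ((-3)*1 - 4*(-8)) + (4*7 - 4*1) + (4*4 - (-8)*7) + ((-8)*2 - (-7)*4) + ((-7)*(-2) - (-7)*2)
= 215
Area = |215|/2 = 107.5

107.5


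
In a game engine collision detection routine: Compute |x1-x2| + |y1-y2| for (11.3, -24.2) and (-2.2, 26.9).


|11.3-(-2.2)| + |(-24.2)-26.9| = 13.5 + 51.1 = 64.6

64.6


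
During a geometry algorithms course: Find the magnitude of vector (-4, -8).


|u| = sqrt((-4)^2 + (-8)^2) = sqrt(80) = 8.9443

8.9443


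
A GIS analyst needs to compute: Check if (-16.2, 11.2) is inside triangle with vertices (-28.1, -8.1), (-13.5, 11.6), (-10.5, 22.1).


Cross products: AB x AP = 47.35, BC x BP = 27.15, CA x CP = 19.7
All same sign? yes

Yes, inside


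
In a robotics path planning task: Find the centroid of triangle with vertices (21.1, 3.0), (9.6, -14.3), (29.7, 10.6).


Centroid = ((x_A+x_B+x_C)/3, (y_A+y_B+y_C)/3)
= ((21.1+9.6+29.7)/3, (3+(-14.3)+10.6)/3)
= (20.1333, -0.2333)

(20.1333, -0.2333)


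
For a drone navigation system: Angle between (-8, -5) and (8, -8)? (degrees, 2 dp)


u.v = -24, |u| = sqrt(89) = 9.434, |v| = sqrt(128) = 11.3137
cos(theta) = u.v/(|u||v|) = -24/sqrt(11392) = -0.22486
theta = acos(-0.22486) = 102.99 degrees

102.99 degrees


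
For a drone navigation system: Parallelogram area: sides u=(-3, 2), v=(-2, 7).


|u x v| = |(-3)*7 - 2*(-2)|
= |(-21) - (-4)| = 17

17


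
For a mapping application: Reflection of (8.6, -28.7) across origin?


Reflection over origin: (x,y) -> (-x,-y)
(8.6, -28.7) -> (-8.6, 28.7)

(-8.6, 28.7)


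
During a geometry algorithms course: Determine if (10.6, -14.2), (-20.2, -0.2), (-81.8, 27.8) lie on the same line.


Cross product: ((-20.2)-10.6)*(27.8-(-14.2)) - ((-0.2)-(-14.2))*((-81.8)-10.6)
= 0

Yes, collinear


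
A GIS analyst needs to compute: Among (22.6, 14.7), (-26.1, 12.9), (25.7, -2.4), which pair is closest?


d(P0,P1) = 48.7333, d(P0,P2) = 17.3787, d(P1,P2) = 54.0123
Closest: P0 and P2

Closest pair: (22.6, 14.7) and (25.7, -2.4), distance = 17.3787


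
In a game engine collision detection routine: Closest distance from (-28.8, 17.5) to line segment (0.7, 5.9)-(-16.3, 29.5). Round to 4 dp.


Project P onto AB: t = 0.9164 (clamped to [0,1])
Closest point on segment: (-14.8792, 27.5277)
Distance: 17.1564

17.1564


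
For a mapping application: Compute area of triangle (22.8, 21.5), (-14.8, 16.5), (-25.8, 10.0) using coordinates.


Area = |x_A(y_B-y_C) + x_B(y_C-y_A) + x_C(y_A-y_B)|/2
= |148.2 + 170.2 + (-129)|/2
= 189.4/2 = 94.7

94.7


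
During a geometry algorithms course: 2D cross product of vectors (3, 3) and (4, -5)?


u x v = u_x*v_y - u_y*v_x = 3*(-5) - 3*4
= (-15) - 12 = -27

-27


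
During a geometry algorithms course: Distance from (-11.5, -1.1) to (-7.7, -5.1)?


dx=3.8, dy=-4
d^2 = 3.8^2 + (-4)^2 = 30.44
d = sqrt(30.44) = 5.5172

5.5172


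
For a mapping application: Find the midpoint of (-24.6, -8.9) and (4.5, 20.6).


M = (((-24.6)+4.5)/2, ((-8.9)+20.6)/2)
= (-10.05, 5.85)

(-10.05, 5.85)


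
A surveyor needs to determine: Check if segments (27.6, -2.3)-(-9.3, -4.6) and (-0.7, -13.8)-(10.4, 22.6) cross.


Cross products: d1=-902.47, d2=415.16, d3=359.26, d4=-958.37
d1*d2 < 0 and d3*d4 < 0? yes

Yes, they intersect


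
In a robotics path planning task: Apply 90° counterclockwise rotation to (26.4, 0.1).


90° CCW: (x,y) -> (-y, x)
(26.4,0.1) -> (-0.1, 26.4)

(-0.1, 26.4)


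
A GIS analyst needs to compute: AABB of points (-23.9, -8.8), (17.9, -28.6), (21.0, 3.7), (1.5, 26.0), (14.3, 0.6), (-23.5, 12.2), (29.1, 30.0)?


x range: [-23.9, 29.1]
y range: [-28.6, 30]
Bounding box: (-23.9,-28.6) to (29.1,30)

(-23.9,-28.6) to (29.1,30)


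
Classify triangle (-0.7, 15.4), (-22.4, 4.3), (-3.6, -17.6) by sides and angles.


Side lengths squared: AB^2=594.1, BC^2=833.05, CA^2=1097.41
Sorted: [594.1, 833.05, 1097.41]
By sides: Scalene, By angles: Acute

Scalene, Acute


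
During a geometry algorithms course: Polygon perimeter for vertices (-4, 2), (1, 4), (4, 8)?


Sides: (-4, 2)->(1, 4): sqrt(29) = 5.385165, (1, 4)->(4, 8): sqrt(25) = 5, (4, 8)->(-4, 2): sqrt(100) = 10
Sum = 20.385165
Perimeter = 20.3852

20.3852


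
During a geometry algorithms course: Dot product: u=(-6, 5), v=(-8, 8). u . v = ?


u . v = u_x*v_x + u_y*v_y = (-6)*(-8) + 5*8
= 48 + 40 = 88

88


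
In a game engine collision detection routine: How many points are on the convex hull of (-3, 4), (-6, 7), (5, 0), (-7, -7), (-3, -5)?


Convex hull vertices (CCW): (-7, -7), (-3, -5), (5, 0), (-6, 7)
Count = 4

4


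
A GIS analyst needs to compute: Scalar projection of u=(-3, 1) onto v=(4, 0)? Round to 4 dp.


u.v = -12, |v| = sqrt(16) = 4
Scalar projection = u.v / |v| = -12 / sqrt(16) = -3

-3


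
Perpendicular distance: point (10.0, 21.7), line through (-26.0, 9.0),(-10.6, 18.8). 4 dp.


|cross product| = 157.22
|line direction| = sqrt(333.2) = 18.2538
Distance = 157.22/sqrt(333.2) = 8.613

8.613


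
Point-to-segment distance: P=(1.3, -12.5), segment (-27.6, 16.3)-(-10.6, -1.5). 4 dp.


Project P onto AB: t = 1 (clamped to [0,1])
Closest point on segment: (-10.6, -1.5)
Distance: 16.2052

16.2052


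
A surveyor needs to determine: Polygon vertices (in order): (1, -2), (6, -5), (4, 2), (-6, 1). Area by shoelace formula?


Shoelace sum: (1*(-5) - 6*(-2)) + (6*2 - 4*(-5)) + (4*1 - (-6)*2) + ((-6)*(-2) - 1*1)
= 66
Area = |66|/2 = 33

33


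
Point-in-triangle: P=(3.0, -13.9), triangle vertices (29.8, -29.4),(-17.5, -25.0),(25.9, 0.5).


Cross products: AB x AP = -615.23, BC x BP = -41.01, CA x CP = -740.87
All same sign? yes

Yes, inside


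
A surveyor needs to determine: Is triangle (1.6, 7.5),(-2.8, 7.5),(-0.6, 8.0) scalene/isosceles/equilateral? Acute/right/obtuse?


Side lengths squared: AB^2=19.36, BC^2=5.09, CA^2=5.09
Sorted: [5.09, 5.09, 19.36]
By sides: Isosceles, By angles: Obtuse

Isosceles, Obtuse


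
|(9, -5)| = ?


|u| = sqrt(9^2 + (-5)^2) = sqrt(106) = 10.2956

10.2956


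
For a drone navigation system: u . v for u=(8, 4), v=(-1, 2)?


u . v = u_x*v_x + u_y*v_y = 8*(-1) + 4*2
= (-8) + 8 = 0

0


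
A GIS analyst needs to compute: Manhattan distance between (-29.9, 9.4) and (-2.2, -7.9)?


|(-29.9)-(-2.2)| + |9.4-(-7.9)| = 27.7 + 17.3 = 45

45


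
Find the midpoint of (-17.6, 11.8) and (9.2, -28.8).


M = (((-17.6)+9.2)/2, (11.8+(-28.8))/2)
= (-4.2, -8.5)

(-4.2, -8.5)


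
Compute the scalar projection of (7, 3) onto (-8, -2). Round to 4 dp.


u.v = -62, |v| = sqrt(68) = 8.2462
Scalar projection = u.v / |v| = -62 / sqrt(68) = -7.5186

-7.5186


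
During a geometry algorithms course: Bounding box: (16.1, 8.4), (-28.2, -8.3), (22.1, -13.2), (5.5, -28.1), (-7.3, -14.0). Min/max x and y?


x range: [-28.2, 22.1]
y range: [-28.1, 8.4]
Bounding box: (-28.2,-28.1) to (22.1,8.4)

(-28.2,-28.1) to (22.1,8.4)


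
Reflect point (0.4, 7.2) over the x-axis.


Reflection over x-axis: (x,y) -> (x,-y)
(0.4, 7.2) -> (0.4, -7.2)

(0.4, -7.2)


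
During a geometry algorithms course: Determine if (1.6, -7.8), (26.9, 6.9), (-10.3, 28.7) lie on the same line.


Cross product: (26.9-1.6)*(28.7-(-7.8)) - (6.9-(-7.8))*((-10.3)-1.6)
= 1098.38

No, not collinear


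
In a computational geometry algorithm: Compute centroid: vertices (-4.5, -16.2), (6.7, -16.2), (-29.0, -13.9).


Centroid = ((x_A+x_B+x_C)/3, (y_A+y_B+y_C)/3)
= (((-4.5)+6.7+(-29))/3, ((-16.2)+(-16.2)+(-13.9))/3)
= (-8.9333, -15.4333)

(-8.9333, -15.4333)


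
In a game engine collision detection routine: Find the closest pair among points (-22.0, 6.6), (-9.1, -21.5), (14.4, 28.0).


d(P0,P1) = 30.9196, d(P0,P2) = 42.2246, d(P1,P2) = 54.7951
Closest: P0 and P1

Closest pair: (-22.0, 6.6) and (-9.1, -21.5), distance = 30.9196


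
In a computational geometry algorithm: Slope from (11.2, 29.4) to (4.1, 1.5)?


slope = (y2-y1)/(x2-x1) = (1.5-29.4)/(4.1-11.2) = (-27.9)/(-7.1) = 3.9296

3.9296


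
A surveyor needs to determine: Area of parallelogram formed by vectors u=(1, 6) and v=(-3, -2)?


|u x v| = |1*(-2) - 6*(-3)|
= |(-2) - (-18)| = 16

16


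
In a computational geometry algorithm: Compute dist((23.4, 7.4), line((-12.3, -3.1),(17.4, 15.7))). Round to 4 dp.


|cross product| = 359.31
|line direction| = sqrt(1235.53) = 35.1501
Distance = 359.31/sqrt(1235.53) = 10.2222

10.2222


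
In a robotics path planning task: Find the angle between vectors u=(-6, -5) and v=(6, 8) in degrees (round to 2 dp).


u.v = -76, |u| = sqrt(61) = 7.8102, |v| = sqrt(100) = 10
cos(theta) = u.v/(|u||v|) = -76/sqrt(6100) = -0.97308
theta = acos(-0.97308) = 166.68 degrees

166.68 degrees


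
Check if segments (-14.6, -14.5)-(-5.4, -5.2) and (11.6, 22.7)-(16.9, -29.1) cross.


Cross products: d1=-1554.32, d2=-1028.47, d3=98.58, d4=-427.27
d1*d2 < 0 and d3*d4 < 0? no

No, they don't intersect


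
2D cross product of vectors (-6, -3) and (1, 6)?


u x v = u_x*v_y - u_y*v_x = (-6)*6 - (-3)*1
= (-36) - (-3) = -33

-33


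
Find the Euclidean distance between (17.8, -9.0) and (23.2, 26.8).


dx=5.4, dy=35.8
d^2 = 5.4^2 + 35.8^2 = 1310.8
d = sqrt(1310.8) = 36.205

36.205


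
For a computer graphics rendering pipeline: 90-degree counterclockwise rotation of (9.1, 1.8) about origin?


90° CCW: (x,y) -> (-y, x)
(9.1,1.8) -> (-1.8, 9.1)

(-1.8, 9.1)


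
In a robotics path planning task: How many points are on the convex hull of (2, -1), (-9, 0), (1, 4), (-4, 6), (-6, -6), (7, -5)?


Convex hull vertices (CCW): (-9, 0), (-6, -6), (7, -5), (1, 4), (-4, 6)
Count = 5

5


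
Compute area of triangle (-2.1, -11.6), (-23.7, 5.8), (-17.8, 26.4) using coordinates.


Area = |x_A(y_B-y_C) + x_B(y_C-y_A) + x_C(y_A-y_B)|/2
= |43.26 + (-900.6) + 309.72|/2
= 547.62/2 = 273.81

273.81


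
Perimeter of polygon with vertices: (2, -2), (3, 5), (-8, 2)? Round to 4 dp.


Sides: (2, -2)->(3, 5): sqrt(50) = 7.071068, (3, 5)->(-8, 2): sqrt(130) = 11.401754, (-8, 2)->(2, -2): sqrt(116) = 10.77033
Sum = 29.243152
Perimeter = 29.2432

29.2432


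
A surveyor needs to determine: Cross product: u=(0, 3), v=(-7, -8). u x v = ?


u x v = u_x*v_y - u_y*v_x = 0*(-8) - 3*(-7)
= 0 - (-21) = 21

21


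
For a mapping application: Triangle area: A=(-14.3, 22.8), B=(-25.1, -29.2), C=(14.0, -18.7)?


Area = |x_A(y_B-y_C) + x_B(y_C-y_A) + x_C(y_A-y_B)|/2
= |150.15 + 1041.65 + 728|/2
= 1919.8/2 = 959.9

959.9


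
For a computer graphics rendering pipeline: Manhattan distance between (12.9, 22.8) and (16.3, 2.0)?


|12.9-16.3| + |22.8-2| = 3.4 + 20.8 = 24.2

24.2


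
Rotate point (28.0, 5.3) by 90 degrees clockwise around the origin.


90° CW: (x,y) -> (y, -x)
(28,5.3) -> (5.3, -28)

(5.3, -28)


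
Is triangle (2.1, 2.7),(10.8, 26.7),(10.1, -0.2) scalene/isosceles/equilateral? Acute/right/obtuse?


Side lengths squared: AB^2=651.69, BC^2=724.1, CA^2=72.41
Sorted: [72.41, 651.69, 724.1]
By sides: Scalene, By angles: Right

Scalene, Right


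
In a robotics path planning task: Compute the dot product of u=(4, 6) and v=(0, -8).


u . v = u_x*v_x + u_y*v_y = 4*0 + 6*(-8)
= 0 + (-48) = -48

-48


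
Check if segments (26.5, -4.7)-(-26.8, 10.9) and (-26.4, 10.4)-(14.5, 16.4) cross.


Cross products: d1=-934.99, d2=22.85, d3=20.41, d4=-937.43
d1*d2 < 0 and d3*d4 < 0? yes

Yes, they intersect


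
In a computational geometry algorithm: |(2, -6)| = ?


|u| = sqrt(2^2 + (-6)^2) = sqrt(40) = 6.3246

6.3246


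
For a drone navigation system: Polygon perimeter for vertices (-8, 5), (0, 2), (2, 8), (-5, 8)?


Sides: (-8, 5)->(0, 2): sqrt(73) = 8.544004, (0, 2)->(2, 8): sqrt(40) = 6.324555, (2, 8)->(-5, 8): sqrt(49) = 7, (-5, 8)->(-8, 5): sqrt(18) = 4.242641
Sum = 26.1112
Perimeter = 26.1112

26.1112


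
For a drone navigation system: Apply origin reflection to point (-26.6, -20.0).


Reflection over origin: (x,y) -> (-x,-y)
(-26.6, -20) -> (26.6, 20)

(26.6, 20)


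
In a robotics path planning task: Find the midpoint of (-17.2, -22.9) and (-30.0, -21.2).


M = (((-17.2)+(-30))/2, ((-22.9)+(-21.2))/2)
= (-23.6, -22.05)

(-23.6, -22.05)


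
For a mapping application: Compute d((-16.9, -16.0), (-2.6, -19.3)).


dx=14.3, dy=-3.3
d^2 = 14.3^2 + (-3.3)^2 = 215.38
d = sqrt(215.38) = 14.6758

14.6758


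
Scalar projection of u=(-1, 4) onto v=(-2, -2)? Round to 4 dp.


u.v = -6, |v| = sqrt(8) = 2.8284
Scalar projection = u.v / |v| = -6 / sqrt(8) = -2.1213

-2.1213


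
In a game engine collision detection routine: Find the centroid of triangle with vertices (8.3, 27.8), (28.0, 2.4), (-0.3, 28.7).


Centroid = ((x_A+x_B+x_C)/3, (y_A+y_B+y_C)/3)
= ((8.3+28+(-0.3))/3, (27.8+2.4+28.7)/3)
= (12, 19.6333)

(12, 19.6333)


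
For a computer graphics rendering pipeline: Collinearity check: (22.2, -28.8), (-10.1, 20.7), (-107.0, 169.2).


Cross product: ((-10.1)-22.2)*(169.2-(-28.8)) - (20.7-(-28.8))*((-107)-22.2)
= 0

Yes, collinear


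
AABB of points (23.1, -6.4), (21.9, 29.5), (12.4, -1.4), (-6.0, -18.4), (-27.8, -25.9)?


x range: [-27.8, 23.1]
y range: [-25.9, 29.5]
Bounding box: (-27.8,-25.9) to (23.1,29.5)

(-27.8,-25.9) to (23.1,29.5)


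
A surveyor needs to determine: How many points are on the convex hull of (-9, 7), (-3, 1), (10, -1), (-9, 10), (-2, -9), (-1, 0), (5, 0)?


Convex hull vertices (CCW): (-9, 7), (-2, -9), (10, -1), (-9, 10)
Count = 4

4


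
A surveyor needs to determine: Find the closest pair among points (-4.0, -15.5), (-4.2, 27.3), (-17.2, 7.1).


d(P0,P1) = 42.8005, d(P0,P2) = 26.1725, d(P1,P2) = 24.0217
Closest: P1 and P2

Closest pair: (-4.2, 27.3) and (-17.2, 7.1), distance = 24.0217


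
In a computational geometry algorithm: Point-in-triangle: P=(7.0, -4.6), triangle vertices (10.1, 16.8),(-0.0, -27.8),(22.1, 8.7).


Cross products: AB x AP = 77.88, BC x BP = 257.22, CA x CP = 281.91
All same sign? yes

Yes, inside


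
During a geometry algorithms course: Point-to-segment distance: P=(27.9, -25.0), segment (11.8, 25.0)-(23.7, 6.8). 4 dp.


Project P onto AB: t = 1 (clamped to [0,1])
Closest point on segment: (23.7, 6.8)
Distance: 32.0762

32.0762


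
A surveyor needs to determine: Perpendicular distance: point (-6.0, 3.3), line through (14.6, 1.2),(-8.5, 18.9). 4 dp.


|cross product| = 316.11
|line direction| = sqrt(846.9) = 29.1015
Distance = 316.11/sqrt(846.9) = 10.8623

10.8623


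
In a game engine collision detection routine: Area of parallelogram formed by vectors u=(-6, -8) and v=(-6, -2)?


|u x v| = |(-6)*(-2) - (-8)*(-6)|
= |12 - 48| = 36

36


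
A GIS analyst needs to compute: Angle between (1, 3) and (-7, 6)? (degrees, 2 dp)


u.v = 11, |u| = sqrt(10) = 3.1623, |v| = sqrt(85) = 9.2195
cos(theta) = u.v/(|u||v|) = 11/sqrt(850) = 0.377297
theta = acos(0.377297) = 67.83 degrees

67.83 degrees


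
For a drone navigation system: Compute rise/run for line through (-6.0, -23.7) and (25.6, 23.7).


slope = (y2-y1)/(x2-x1) = (23.7-(-23.7))/(25.6-(-6)) = 47.4/31.6 = 1.5

1.5


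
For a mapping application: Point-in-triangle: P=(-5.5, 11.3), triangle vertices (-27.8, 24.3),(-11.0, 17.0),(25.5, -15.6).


Cross products: AB x AP = -55.61, BC x BP = -28.75, CA x CP = -196.87
All same sign? yes

Yes, inside


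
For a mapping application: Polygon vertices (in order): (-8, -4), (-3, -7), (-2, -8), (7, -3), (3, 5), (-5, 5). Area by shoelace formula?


Shoelace sum: ((-8)*(-7) - (-3)*(-4)) + ((-3)*(-8) - (-2)*(-7)) + ((-2)*(-3) - 7*(-8)) + (7*5 - 3*(-3)) + (3*5 - (-5)*5) + ((-5)*(-4) - (-8)*5)
= 260
Area = |260|/2 = 130

130


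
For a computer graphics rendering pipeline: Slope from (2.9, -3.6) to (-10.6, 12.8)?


slope = (y2-y1)/(x2-x1) = (12.8-(-3.6))/((-10.6)-2.9) = 16.4/(-13.5) = -1.2148

-1.2148


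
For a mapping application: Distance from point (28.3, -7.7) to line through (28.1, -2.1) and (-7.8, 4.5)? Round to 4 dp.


|cross product| = 199.72
|line direction| = sqrt(1332.37) = 36.5016
Distance = 199.72/sqrt(1332.37) = 5.4715

5.4715


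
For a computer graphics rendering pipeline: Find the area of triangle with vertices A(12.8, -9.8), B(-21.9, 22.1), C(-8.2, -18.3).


Area = |x_A(y_B-y_C) + x_B(y_C-y_A) + x_C(y_A-y_B)|/2
= |517.12 + 186.15 + 261.58|/2
= 964.85/2 = 482.425

482.425


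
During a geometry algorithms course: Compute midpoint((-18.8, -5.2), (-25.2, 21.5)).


M = (((-18.8)+(-25.2))/2, ((-5.2)+21.5)/2)
= (-22, 8.15)

(-22, 8.15)


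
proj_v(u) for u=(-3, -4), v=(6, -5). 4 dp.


u.v = 2, |v| = sqrt(61) = 7.8102
Scalar projection = u.v / |v| = 2 / sqrt(61) = 0.2561

0.2561


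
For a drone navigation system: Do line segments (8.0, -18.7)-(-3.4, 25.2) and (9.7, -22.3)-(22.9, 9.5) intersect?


Cross products: d1=101.58, d2=1043.58, d3=-33.59, d4=-975.59
d1*d2 < 0 and d3*d4 < 0? no

No, they don't intersect


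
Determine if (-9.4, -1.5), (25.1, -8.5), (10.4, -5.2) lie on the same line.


Cross product: (25.1-(-9.4))*((-5.2)-(-1.5)) - ((-8.5)-(-1.5))*(10.4-(-9.4))
= 10.95

No, not collinear


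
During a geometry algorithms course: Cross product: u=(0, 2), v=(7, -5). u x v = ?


u x v = u_x*v_y - u_y*v_x = 0*(-5) - 2*7
= 0 - 14 = -14

-14


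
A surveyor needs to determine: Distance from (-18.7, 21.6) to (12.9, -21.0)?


dx=31.6, dy=-42.6
d^2 = 31.6^2 + (-42.6)^2 = 2813.32
d = sqrt(2813.32) = 53.0407

53.0407


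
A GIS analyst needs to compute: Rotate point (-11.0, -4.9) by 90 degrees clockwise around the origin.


90° CW: (x,y) -> (y, -x)
(-11,-4.9) -> (-4.9, 11)

(-4.9, 11)


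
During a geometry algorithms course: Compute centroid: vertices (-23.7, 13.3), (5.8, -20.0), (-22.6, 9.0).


Centroid = ((x_A+x_B+x_C)/3, (y_A+y_B+y_C)/3)
= (((-23.7)+5.8+(-22.6))/3, (13.3+(-20)+9)/3)
= (-13.5, 0.7667)

(-13.5, 0.7667)


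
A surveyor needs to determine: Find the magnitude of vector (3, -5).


|u| = sqrt(3^2 + (-5)^2) = sqrt(34) = 5.831

5.831


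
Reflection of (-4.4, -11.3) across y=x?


Reflection over y=x: (x,y) -> (y,x)
(-4.4, -11.3) -> (-11.3, -4.4)

(-11.3, -4.4)


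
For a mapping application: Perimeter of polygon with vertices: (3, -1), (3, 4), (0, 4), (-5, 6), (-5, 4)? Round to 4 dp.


Sides: (3, -1)->(3, 4): sqrt(25) = 5, (3, 4)->(0, 4): sqrt(9) = 3, (0, 4)->(-5, 6): sqrt(29) = 5.385165, (-5, 6)->(-5, 4): sqrt(4) = 2, (-5, 4)->(3, -1): sqrt(89) = 9.433981
Sum = 24.819146
Perimeter = 24.8191

24.8191


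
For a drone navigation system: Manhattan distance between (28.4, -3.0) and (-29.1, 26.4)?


|28.4-(-29.1)| + |(-3)-26.4| = 57.5 + 29.4 = 86.9

86.9


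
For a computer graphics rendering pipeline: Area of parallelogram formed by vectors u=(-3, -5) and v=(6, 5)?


|u x v| = |(-3)*5 - (-5)*6|
= |(-15) - (-30)| = 15

15


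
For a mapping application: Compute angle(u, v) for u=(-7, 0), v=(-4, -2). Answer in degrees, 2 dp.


u.v = 28, |u| = sqrt(49) = 7, |v| = sqrt(20) = 4.4721
cos(theta) = u.v/(|u||v|) = 28/sqrt(980) = 0.894427
theta = acos(0.894427) = 26.57 degrees

26.57 degrees


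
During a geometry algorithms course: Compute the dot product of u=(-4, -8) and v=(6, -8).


u . v = u_x*v_x + u_y*v_y = (-4)*6 + (-8)*(-8)
= (-24) + 64 = 40

40


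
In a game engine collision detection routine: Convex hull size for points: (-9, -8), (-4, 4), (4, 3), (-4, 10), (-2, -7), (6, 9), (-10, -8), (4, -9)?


Convex hull vertices (CCW): (-10, -8), (4, -9), (6, 9), (-4, 10)
Count = 4

4


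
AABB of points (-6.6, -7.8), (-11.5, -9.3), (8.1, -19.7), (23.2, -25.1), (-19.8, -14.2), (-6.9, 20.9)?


x range: [-19.8, 23.2]
y range: [-25.1, 20.9]
Bounding box: (-19.8,-25.1) to (23.2,20.9)

(-19.8,-25.1) to (23.2,20.9)


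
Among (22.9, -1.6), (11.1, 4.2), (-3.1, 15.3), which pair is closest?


d(P0,P1) = 13.1484, d(P0,P2) = 31.0098, d(P1,P2) = 18.0236
Closest: P0 and P1

Closest pair: (22.9, -1.6) and (11.1, 4.2), distance = 13.1484


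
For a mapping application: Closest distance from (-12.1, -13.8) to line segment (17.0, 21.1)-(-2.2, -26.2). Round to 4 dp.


Project P onto AB: t = 0.8479 (clamped to [0,1])
Closest point on segment: (0.7209, -19.0043)
Distance: 13.8369

13.8369


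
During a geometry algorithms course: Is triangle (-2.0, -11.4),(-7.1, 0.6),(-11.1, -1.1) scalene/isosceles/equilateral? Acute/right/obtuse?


Side lengths squared: AB^2=170.01, BC^2=18.89, CA^2=188.9
Sorted: [18.89, 170.01, 188.9]
By sides: Scalene, By angles: Right

Scalene, Right


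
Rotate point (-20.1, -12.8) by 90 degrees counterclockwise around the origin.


90° CCW: (x,y) -> (-y, x)
(-20.1,-12.8) -> (12.8, -20.1)

(12.8, -20.1)


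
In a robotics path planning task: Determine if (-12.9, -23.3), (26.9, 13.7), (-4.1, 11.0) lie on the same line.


Cross product: (26.9-(-12.9))*(11-(-23.3)) - (13.7-(-23.3))*((-4.1)-(-12.9))
= 1039.54

No, not collinear


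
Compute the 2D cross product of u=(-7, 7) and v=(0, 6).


u x v = u_x*v_y - u_y*v_x = (-7)*6 - 7*0
= (-42) - 0 = -42

-42


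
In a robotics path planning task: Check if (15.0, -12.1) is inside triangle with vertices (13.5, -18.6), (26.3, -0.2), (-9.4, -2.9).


Cross products: AB x AP = 55.6, BC x BP = 394.32, CA x CP = 172.4
All same sign? yes

Yes, inside


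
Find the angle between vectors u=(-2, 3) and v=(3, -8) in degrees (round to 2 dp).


u.v = -30, |u| = sqrt(13) = 3.6056, |v| = sqrt(73) = 8.544
cos(theta) = u.v/(|u||v|) = -30/sqrt(949) = -0.973841
theta = acos(-0.973841) = 166.87 degrees

166.87 degrees


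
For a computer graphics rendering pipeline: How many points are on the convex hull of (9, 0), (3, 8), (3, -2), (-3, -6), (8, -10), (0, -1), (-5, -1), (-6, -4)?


Convex hull vertices (CCW): (-6, -4), (-3, -6), (8, -10), (9, 0), (3, 8), (-5, -1)
Count = 6

6


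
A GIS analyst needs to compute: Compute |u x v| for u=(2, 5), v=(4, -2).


|u x v| = |2*(-2) - 5*4|
= |(-4) - 20| = 24

24


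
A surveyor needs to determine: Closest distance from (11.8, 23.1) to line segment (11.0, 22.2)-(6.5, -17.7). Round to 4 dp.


Project P onto AB: t = 0 (clamped to [0,1])
Closest point on segment: (11, 22.2)
Distance: 1.2042

1.2042


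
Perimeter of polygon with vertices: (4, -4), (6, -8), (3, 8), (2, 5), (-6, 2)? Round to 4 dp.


Sides: (4, -4)->(6, -8): sqrt(20) = 4.472136, (6, -8)->(3, 8): sqrt(265) = 16.278821, (3, 8)->(2, 5): sqrt(10) = 3.162278, (2, 5)->(-6, 2): sqrt(73) = 8.544004, (-6, 2)->(4, -4): sqrt(136) = 11.661904
Sum = 44.119143
Perimeter = 44.1191

44.1191


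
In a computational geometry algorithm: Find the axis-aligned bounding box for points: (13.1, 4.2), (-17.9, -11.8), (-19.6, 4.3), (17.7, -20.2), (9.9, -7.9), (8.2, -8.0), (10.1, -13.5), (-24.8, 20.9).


x range: [-24.8, 17.7]
y range: [-20.2, 20.9]
Bounding box: (-24.8,-20.2) to (17.7,20.9)

(-24.8,-20.2) to (17.7,20.9)


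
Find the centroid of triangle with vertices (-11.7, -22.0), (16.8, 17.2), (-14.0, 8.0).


Centroid = ((x_A+x_B+x_C)/3, (y_A+y_B+y_C)/3)
= (((-11.7)+16.8+(-14))/3, ((-22)+17.2+8)/3)
= (-2.9667, 1.0667)

(-2.9667, 1.0667)


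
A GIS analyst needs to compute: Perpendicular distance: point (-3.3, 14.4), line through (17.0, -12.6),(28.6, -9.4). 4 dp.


|cross product| = 378.16
|line direction| = sqrt(144.8) = 12.0333
Distance = 378.16/sqrt(144.8) = 31.4262

31.4262


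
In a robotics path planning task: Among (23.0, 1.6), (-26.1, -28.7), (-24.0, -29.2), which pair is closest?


d(P0,P1) = 57.6966, d(P0,P2) = 56.1929, d(P1,P2) = 2.1587
Closest: P1 and P2

Closest pair: (-26.1, -28.7) and (-24.0, -29.2), distance = 2.1587


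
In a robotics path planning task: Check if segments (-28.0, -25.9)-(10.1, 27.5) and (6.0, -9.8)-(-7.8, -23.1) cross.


Cross products: d1=-230.02, d2=-460.21, d3=-1202.19, d4=-972
d1*d2 < 0 and d3*d4 < 0? no

No, they don't intersect


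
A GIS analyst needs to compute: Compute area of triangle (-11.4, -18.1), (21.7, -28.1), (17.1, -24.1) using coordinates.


Area = |x_A(y_B-y_C) + x_B(y_C-y_A) + x_C(y_A-y_B)|/2
= |45.6 + (-130.2) + 171|/2
= 86.4/2 = 43.2

43.2


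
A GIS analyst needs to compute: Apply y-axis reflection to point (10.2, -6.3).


Reflection over y-axis: (x,y) -> (-x,y)
(10.2, -6.3) -> (-10.2, -6.3)

(-10.2, -6.3)


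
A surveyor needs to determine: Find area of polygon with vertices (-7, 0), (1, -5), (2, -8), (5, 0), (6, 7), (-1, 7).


Shoelace sum: ((-7)*(-5) - 1*0) + (1*(-8) - 2*(-5)) + (2*0 - 5*(-8)) + (5*7 - 6*0) + (6*7 - (-1)*7) + ((-1)*0 - (-7)*7)
= 210
Area = |210|/2 = 105

105


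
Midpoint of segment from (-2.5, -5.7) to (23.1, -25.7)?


M = (((-2.5)+23.1)/2, ((-5.7)+(-25.7))/2)
= (10.3, -15.7)

(10.3, -15.7)
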